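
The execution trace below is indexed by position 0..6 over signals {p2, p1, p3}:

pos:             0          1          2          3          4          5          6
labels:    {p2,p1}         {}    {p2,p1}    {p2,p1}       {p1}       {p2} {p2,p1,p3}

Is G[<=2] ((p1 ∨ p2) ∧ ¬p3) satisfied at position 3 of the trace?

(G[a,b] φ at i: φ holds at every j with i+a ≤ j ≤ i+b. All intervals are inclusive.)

True

Check ((p1 ∨ p2) ∧ ¬p3) at every j in [3,5]:
  j=3: true
  j=4: true
  j=5: true
All positions satisfy it → formula holds.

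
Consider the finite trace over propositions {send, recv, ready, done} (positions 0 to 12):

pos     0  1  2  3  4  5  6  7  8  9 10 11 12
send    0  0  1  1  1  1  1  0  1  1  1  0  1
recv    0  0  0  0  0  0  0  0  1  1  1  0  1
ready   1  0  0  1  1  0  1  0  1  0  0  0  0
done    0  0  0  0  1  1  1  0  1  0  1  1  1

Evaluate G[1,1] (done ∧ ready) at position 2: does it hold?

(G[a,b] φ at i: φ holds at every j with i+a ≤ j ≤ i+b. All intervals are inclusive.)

Does not hold

Check (done ∧ ready) at every j in [3,3]:
  j=3: false
Fails at j=3 → formula fails.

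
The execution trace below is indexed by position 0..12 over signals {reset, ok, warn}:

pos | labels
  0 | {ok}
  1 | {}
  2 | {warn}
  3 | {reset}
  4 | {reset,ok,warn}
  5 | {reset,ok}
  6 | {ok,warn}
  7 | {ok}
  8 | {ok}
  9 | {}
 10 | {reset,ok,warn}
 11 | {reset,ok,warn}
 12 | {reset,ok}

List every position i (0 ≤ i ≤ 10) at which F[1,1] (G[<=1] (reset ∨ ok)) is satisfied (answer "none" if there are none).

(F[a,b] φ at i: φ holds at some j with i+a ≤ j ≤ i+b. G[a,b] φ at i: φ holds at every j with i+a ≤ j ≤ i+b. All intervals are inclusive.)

Evaluate at each i in [0,10]:
  i=0: ✗ (none in [1,1])
  i=1: ✗ (none in [2,2])
  i=2: ✓ (witness j=3)
  i=3: ✓ (witness j=4)
  i=4: ✓ (witness j=5)
  i=5: ✓ (witness j=6)
  i=6: ✓ (witness j=7)
  i=7: ✗ (none in [8,8])
  i=8: ✗ (none in [9,9])
  i=9: ✓ (witness j=10)
  i=10: ✓ (witness j=11)

2, 3, 4, 5, 6, 9, 10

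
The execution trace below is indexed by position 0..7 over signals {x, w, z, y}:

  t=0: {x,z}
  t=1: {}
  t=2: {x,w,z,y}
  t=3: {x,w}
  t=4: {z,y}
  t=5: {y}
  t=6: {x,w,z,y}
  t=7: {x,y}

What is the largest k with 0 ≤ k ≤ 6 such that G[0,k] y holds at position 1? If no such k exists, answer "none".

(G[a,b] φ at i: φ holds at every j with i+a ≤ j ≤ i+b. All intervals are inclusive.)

y must hold from j=1 onward; find where it first fails.
  j=1: fails → no k works.

none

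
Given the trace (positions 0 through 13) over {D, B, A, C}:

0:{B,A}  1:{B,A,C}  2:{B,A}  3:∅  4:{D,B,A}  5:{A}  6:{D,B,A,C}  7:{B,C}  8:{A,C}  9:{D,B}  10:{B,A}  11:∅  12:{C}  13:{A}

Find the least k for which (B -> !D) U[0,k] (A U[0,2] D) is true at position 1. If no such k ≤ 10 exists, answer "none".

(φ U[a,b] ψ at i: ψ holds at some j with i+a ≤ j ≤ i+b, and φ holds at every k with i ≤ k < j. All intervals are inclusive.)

3

Need earliest j ≥ 1 with (A U[0,2] D), and (B -> !D) at every k in [1,j-1].
  j=1: rhs fails.
  j=2: rhs fails.
  j=3: rhs fails.
  j=4: rhs holds; lhs holds on [1,3]. k = 3.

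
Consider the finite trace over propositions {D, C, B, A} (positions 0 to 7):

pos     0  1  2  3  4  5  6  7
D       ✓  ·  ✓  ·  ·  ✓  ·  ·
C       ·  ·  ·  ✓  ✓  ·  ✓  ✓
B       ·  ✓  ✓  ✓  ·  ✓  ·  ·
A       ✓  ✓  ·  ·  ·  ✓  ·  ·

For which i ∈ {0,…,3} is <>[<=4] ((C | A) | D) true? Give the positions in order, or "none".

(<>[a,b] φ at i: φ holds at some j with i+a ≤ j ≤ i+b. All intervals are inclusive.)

0, 1, 2, 3

Evaluate at each i in [0,3]:
  i=0: ✓ (witness j=0)
  i=1: ✓ (witness j=1)
  i=2: ✓ (witness j=2)
  i=3: ✓ (witness j=3)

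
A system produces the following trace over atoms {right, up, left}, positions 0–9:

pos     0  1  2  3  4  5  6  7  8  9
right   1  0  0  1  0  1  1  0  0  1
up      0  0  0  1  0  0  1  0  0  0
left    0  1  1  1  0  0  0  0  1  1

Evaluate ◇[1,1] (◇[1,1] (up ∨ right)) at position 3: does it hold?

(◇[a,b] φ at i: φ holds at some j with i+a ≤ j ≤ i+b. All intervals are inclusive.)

Holds

Check ◇[1,1] (up ∨ right) at each j in [4,4]:
  j=4: holds (witness at 5)
Found at j=4 → formula holds.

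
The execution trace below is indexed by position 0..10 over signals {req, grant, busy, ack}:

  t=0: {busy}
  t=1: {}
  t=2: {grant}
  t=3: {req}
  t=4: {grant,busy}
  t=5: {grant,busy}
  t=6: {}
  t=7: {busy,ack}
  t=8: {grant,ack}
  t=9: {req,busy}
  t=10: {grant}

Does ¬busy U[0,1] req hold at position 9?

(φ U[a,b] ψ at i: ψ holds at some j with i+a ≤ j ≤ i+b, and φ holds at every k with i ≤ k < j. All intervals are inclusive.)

True

Need some j in [9,10] with req, and ¬busy at every k in [9,j-1].
  j=9: req holds; no prefix to check → satisfied.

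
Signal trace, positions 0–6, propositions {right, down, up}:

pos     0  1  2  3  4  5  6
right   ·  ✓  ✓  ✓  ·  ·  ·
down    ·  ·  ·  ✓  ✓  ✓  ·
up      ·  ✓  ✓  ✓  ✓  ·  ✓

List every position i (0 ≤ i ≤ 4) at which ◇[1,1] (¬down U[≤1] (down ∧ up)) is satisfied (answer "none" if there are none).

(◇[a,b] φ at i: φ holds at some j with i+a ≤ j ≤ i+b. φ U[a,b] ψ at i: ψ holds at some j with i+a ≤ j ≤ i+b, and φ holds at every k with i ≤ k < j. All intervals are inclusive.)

Evaluate at each i in [0,4]:
  i=0: ✗ (none in [1,1])
  i=1: ✓ (witness j=2)
  i=2: ✓ (witness j=3)
  i=3: ✓ (witness j=4)
  i=4: ✗ (none in [5,5])

1, 2, 3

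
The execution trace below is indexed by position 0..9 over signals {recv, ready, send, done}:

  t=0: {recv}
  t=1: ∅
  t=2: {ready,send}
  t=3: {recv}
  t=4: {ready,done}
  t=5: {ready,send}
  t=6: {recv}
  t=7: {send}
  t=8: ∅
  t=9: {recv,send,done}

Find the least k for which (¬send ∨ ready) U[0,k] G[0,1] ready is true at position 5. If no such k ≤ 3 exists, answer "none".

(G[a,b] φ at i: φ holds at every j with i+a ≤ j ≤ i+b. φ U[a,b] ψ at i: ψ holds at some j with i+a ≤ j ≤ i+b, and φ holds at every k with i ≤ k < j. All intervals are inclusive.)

Need earliest j ≥ 5 with G[0,1] ready, and (¬send ∨ ready) at every k in [5,j-1].
  j=5: rhs fails.
  j=6: rhs fails.
  j=7: rhs fails.
  j=8: rhs fails.
No witness within the range → none.

none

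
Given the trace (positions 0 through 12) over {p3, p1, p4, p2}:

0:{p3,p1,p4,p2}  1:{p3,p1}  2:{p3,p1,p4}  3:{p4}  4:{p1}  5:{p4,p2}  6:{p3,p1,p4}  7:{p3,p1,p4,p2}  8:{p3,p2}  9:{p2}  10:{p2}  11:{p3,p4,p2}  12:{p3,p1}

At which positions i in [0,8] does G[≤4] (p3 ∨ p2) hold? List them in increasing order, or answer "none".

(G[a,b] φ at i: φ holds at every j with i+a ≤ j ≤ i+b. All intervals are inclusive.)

5, 6, 7, 8

Evaluate at each i in [0,8]:
  i=0: ✗ (fails at j=3)
  i=1: ✗ (fails at j=3)
  i=2: ✗ (fails at j=3)
  i=3: ✗ (fails at j=3)
  i=4: ✗ (fails at j=4)
  i=5: ✓ (all of [5,9])
  i=6: ✓ (all of [6,10])
  i=7: ✓ (all of [7,11])
  i=8: ✓ (all of [8,12])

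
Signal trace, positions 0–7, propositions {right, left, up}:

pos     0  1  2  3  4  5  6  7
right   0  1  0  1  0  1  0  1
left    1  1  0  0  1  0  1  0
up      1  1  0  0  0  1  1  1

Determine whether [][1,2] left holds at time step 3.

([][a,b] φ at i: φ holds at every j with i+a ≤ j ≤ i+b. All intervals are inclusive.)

Check left at every j in [4,5]:
  j=4: true
  j=5: false
Fails at j=5 → formula fails.

No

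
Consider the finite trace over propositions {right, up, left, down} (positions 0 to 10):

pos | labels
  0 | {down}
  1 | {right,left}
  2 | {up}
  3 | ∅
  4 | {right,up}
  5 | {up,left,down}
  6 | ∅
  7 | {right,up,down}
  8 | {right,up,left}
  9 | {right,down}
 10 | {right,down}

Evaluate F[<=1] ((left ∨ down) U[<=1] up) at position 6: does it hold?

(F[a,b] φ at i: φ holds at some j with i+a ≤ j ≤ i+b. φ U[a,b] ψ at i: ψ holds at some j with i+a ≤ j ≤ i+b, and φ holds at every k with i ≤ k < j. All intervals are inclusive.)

Yes

Check ((left ∨ down) U[<=1] up) at each j in [6,7]:
  j=6: fails
  j=7: holds
Found at j=7 → formula holds.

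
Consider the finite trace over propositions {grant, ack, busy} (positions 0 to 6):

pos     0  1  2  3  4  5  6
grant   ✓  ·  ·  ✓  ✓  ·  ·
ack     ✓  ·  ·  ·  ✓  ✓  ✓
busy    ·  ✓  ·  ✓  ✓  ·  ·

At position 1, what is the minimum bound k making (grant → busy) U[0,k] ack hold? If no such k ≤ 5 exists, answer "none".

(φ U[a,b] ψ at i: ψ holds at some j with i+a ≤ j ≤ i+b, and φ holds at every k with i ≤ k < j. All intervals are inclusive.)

Need earliest j ≥ 1 with ack, and (grant → busy) at every k in [1,j-1].
  j=1: rhs fails.
  j=2: rhs fails.
  j=3: rhs fails.
  j=4: rhs holds; lhs holds on [1,3]. k = 3.

3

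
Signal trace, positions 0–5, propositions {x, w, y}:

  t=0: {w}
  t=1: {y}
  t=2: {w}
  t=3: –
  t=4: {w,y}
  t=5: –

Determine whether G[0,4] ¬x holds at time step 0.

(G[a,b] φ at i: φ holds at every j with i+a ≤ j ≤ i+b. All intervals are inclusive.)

True

Check ¬x at every j in [0,4]:
  j=0: true
  j=1: true
  j=2: true
  j=3: true
  j=4: true
All positions satisfy it → formula holds.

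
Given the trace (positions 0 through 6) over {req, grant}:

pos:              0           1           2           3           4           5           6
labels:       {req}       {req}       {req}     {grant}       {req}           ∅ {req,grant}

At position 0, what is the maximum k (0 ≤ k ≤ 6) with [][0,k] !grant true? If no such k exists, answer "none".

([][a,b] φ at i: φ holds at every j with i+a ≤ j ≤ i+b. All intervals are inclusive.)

2

!grant must hold from j=0 onward; find where it first fails.
  j=0: holds
  j=1: holds
  j=2: holds
  j=3: fails
Holds on [0,2], so largest k = 2.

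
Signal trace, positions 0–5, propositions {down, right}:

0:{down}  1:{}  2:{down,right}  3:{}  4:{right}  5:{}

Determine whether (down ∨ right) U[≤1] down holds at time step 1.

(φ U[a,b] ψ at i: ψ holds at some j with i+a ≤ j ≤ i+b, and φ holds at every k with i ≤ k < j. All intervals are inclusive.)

False

Need some j in [1,2] with down, and (down ∨ right) at every k in [1,j-1].
  j=1: down false.
  j=2: down holds, but (down ∨ right) fails at k=1 → not this j.
No j in the window works → until fails.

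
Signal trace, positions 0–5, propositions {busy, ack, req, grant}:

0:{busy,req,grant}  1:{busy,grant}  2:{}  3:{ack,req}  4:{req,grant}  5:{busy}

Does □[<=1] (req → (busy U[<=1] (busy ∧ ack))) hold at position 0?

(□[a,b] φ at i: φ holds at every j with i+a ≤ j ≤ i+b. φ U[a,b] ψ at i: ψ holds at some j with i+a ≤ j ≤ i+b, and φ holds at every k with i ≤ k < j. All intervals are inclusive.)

False

Check (req → (busy U[<=1] (busy ∧ ack))) at every j in [0,1]:
  j=0: antecedent true; consequent fails → ✗
  j=1: antecedent false → ✓
Fails at j=0 → formula fails.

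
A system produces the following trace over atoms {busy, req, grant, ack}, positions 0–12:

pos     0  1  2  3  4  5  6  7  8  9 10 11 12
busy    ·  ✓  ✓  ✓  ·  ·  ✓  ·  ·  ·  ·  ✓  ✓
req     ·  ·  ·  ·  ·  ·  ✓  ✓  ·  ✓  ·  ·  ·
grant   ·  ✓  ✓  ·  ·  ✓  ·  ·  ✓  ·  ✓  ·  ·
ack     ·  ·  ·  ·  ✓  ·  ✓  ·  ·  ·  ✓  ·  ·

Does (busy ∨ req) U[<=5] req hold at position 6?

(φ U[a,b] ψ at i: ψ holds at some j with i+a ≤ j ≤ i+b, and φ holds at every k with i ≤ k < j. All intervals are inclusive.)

Yes

Need some j in [6,11] with req, and (busy ∨ req) at every k in [6,j-1].
  j=6: req holds; no prefix to check → satisfied.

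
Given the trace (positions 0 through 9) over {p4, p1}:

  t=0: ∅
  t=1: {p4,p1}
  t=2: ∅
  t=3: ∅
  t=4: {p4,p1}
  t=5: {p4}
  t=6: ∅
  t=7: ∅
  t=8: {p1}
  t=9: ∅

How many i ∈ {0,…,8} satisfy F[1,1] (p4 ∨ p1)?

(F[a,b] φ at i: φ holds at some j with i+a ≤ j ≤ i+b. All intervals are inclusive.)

Evaluate at each i in [0,8]:
  i=0: ✓ (witness j=1)
  i=1: ✗ (none in [2,2])
  i=2: ✗ (none in [3,3])
  i=3: ✓ (witness j=4)
  i=4: ✓ (witness j=5)
  i=5: ✗ (none in [6,6])
  i=6: ✗ (none in [7,7])
  i=7: ✓ (witness j=8)
  i=8: ✗ (none in [9,9])
Positions where it holds: {0, 3, 4, 7} → 4.

4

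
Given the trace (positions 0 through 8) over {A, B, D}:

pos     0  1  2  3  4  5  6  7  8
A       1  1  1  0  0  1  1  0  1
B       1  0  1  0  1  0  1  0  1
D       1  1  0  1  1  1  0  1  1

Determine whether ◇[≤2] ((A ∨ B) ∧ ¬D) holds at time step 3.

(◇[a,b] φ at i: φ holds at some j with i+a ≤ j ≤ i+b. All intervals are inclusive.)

No

Check ((A ∨ B) ∧ ¬D) at each j in [3,5]:
  j=3: false
  j=4: false
  j=5: false
No position in the window satisfies it → formula fails.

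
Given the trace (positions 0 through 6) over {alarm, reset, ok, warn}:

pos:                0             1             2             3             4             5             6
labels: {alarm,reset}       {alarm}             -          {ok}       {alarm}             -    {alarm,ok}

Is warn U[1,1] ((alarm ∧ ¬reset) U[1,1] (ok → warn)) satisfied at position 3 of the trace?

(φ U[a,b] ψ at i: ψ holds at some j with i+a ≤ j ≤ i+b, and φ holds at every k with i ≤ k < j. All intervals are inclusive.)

False

Need some j in [4,4] with ((alarm ∧ ¬reset) U[1,1] (ok → warn)), and warn at every k in [3,j-1].
  j=4: ((alarm ∧ ¬reset) U[1,1] (ok → warn)) holds, but warn fails at k=3 → not this j.
No j in the window works → until fails.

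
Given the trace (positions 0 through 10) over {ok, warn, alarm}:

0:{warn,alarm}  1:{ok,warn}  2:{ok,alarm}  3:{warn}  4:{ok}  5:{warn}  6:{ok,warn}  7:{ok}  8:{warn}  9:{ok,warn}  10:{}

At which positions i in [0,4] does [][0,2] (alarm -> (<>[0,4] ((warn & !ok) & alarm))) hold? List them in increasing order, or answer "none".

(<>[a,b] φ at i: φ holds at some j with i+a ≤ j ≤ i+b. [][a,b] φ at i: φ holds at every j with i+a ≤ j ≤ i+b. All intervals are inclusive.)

Evaluate at each i in [0,4]:
  i=0: ✗ (fails at j=2)
  i=1: ✗ (fails at j=2)
  i=2: ✗ (fails at j=2)
  i=3: ✓ (all of [3,5])
  i=4: ✓ (all of [4,6])

3, 4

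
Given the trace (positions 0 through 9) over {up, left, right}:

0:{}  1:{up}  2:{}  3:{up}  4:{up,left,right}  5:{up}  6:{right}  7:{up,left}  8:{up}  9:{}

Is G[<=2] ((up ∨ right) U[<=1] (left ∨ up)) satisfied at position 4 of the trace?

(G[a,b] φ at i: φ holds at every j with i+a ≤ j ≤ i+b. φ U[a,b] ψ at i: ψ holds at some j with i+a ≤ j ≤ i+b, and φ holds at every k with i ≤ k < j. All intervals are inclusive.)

Check ((up ∨ right) U[<=1] (left ∨ up)) at every j in [4,6]:
  j=4: holds
  j=5: holds
  j=6: holds
All positions satisfy it → formula holds.

Holds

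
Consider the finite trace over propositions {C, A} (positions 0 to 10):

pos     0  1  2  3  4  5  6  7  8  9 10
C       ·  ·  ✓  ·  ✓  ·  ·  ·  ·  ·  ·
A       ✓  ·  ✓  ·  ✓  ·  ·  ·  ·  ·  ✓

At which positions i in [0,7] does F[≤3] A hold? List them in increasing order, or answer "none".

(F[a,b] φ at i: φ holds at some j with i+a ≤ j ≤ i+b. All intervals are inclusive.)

Evaluate at each i in [0,7]:
  i=0: ✓ (witness j=0)
  i=1: ✓ (witness j=2)
  i=2: ✓ (witness j=2)
  i=3: ✓ (witness j=4)
  i=4: ✓ (witness j=4)
  i=5: ✗ (none in [5,8])
  i=6: ✗ (none in [6,9])
  i=7: ✓ (witness j=10)

0, 1, 2, 3, 4, 7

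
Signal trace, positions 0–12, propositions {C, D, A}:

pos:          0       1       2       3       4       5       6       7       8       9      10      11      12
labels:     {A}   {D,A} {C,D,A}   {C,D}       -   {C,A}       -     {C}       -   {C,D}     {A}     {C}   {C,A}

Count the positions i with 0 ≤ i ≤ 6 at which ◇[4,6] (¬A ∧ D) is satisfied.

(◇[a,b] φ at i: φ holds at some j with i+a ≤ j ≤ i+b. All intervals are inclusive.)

3

Evaluate at each i in [0,6]:
  i=0: ✗ (none in [4,6])
  i=1: ✗ (none in [5,7])
  i=2: ✗ (none in [6,8])
  i=3: ✓ (witness j=9)
  i=4: ✓ (witness j=9)
  i=5: ✓ (witness j=9)
  i=6: ✗ (none in [10,12])
Positions where it holds: {3, 4, 5} → 3.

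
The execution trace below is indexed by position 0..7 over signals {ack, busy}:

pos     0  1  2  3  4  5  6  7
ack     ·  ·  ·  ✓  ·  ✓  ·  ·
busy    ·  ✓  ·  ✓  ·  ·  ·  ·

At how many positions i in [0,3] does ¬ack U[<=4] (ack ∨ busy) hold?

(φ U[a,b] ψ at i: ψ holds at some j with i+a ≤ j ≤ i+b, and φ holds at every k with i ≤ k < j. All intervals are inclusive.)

4

Evaluate at each i in [0,3]:
  i=0: ✓ (rhs at j=1; lhs holds on [0,0])
  i=1: ✓ (rhs at j=1)
  i=2: ✓ (rhs at j=3; lhs holds on [2,2])
  i=3: ✓ (rhs at j=3)
Positions where it holds: {0, 1, 2, 3} → 4.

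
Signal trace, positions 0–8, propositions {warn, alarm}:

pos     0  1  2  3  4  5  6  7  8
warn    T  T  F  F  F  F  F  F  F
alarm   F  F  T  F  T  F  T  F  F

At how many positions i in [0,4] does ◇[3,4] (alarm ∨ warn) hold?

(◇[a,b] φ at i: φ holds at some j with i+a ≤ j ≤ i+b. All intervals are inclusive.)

Evaluate at each i in [0,4]:
  i=0: ✓ (witness j=4)
  i=1: ✓ (witness j=4)
  i=2: ✓ (witness j=6)
  i=3: ✓ (witness j=6)
  i=4: ✗ (none in [7,8])
Positions where it holds: {0, 1, 2, 3} → 4.

4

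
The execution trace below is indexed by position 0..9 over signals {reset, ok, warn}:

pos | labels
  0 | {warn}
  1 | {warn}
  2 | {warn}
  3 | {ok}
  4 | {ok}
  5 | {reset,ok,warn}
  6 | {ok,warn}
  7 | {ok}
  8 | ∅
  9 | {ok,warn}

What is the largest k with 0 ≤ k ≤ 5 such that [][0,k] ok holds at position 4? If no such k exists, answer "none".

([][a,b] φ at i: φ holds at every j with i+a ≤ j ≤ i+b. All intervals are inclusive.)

ok must hold from j=4 onward; find where it first fails.
  j=4: holds
  j=5: holds
  j=6: holds
  j=7: holds
  j=8: fails
Holds on [4,7], so largest k = 3.

3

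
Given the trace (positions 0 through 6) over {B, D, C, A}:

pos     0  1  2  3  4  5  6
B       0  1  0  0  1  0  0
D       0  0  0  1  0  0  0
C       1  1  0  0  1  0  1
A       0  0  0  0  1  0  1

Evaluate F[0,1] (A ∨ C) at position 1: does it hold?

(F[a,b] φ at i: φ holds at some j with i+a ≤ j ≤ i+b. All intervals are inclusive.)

True

Check (A ∨ C) at each j in [1,2]:
  j=1: true
  j=2: false
Found at j=1 → formula holds.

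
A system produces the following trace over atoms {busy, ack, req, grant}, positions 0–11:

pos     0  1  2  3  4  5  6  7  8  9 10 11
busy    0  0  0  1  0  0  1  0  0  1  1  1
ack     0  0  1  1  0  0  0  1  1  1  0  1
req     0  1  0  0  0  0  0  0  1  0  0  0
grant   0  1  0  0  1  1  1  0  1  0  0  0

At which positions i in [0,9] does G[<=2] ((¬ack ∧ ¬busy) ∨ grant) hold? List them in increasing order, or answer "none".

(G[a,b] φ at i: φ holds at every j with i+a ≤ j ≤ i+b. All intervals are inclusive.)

4

Evaluate at each i in [0,9]:
  i=0: ✗ (fails at j=2)
  i=1: ✗ (fails at j=2)
  i=2: ✗ (fails at j=2)
  i=3: ✗ (fails at j=3)
  i=4: ✓ (all of [4,6])
  i=5: ✗ (fails at j=7)
  i=6: ✗ (fails at j=7)
  i=7: ✗ (fails at j=7)
  i=8: ✗ (fails at j=9)
  i=9: ✗ (fails at j=9)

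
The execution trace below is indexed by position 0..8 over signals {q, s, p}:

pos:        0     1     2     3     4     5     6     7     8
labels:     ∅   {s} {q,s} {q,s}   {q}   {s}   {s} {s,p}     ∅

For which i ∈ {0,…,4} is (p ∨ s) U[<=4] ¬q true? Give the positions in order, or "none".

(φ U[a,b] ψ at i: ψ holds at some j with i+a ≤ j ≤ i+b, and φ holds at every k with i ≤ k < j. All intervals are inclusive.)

0, 1

Evaluate at each i in [0,4]:
  i=0: ✓ (rhs at j=0)
  i=1: ✓ (rhs at j=1)
  i=2: ✗ (lhs fails at k=4 before rhs at j=5)
  i=3: ✗ (lhs fails at k=4 before rhs at j=5)
  i=4: ✗ (lhs fails at k=4 before rhs at j=5)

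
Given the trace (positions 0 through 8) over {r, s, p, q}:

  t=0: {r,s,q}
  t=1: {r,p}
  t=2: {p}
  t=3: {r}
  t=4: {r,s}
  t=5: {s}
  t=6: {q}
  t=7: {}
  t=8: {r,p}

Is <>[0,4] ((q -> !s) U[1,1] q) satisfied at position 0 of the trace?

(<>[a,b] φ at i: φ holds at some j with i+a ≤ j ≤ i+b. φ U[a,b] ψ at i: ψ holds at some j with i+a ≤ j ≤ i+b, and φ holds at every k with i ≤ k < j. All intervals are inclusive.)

Check ((q -> !s) U[1,1] q) at each j in [0,4]:
  j=0: fails
  j=1: fails
  j=2: fails
  j=3: fails
  j=4: fails
No position in the window satisfies it → formula fails.

False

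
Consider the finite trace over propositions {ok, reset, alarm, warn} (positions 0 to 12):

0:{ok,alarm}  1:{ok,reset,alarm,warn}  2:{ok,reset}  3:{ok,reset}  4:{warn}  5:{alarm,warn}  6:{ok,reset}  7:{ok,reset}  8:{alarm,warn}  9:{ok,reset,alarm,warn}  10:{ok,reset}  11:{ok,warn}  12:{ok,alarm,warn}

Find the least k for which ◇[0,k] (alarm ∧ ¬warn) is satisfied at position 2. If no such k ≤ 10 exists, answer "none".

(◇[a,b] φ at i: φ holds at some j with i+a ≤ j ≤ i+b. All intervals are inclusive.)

Scan j = 2,3,… for (alarm ∧ ¬warn):
  j=2: fails
  j=3: fails
  j=4: fails
  j=5: fails
  j=6: fails
  j=7: fails
  j=8: fails
  j=9: fails
  j=10: fails
  j=11: fails
  j=12: fails
No j in [2,12] satisfies it → none.

none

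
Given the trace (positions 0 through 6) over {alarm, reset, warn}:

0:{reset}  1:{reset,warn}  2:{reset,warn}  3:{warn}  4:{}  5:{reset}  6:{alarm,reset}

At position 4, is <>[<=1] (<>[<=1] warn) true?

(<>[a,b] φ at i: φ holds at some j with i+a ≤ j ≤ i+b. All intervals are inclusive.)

Check <>[<=1] warn at each j in [4,5]:
  j=4: fails (none in [4,5])
  j=5: fails (none in [5,6])
No position in the window satisfies it → formula fails.

False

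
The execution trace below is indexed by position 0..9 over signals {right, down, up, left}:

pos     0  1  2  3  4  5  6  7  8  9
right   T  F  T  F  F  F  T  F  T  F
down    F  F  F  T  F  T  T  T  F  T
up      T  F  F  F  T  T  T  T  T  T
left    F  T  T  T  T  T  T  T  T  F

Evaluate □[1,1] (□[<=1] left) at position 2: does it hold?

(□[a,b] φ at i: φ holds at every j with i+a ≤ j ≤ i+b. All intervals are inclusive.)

Check □[<=1] left at every j in [3,3]:
  j=3: holds on [3,4]
All positions satisfy it → formula holds.

Holds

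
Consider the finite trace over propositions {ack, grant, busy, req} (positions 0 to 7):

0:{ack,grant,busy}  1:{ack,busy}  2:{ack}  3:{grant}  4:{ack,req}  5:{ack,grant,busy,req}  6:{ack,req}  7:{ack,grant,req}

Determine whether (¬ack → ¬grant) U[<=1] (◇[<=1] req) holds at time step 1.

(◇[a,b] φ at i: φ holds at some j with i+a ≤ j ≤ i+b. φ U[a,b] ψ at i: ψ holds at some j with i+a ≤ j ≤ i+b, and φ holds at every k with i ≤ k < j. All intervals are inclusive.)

Does not hold

Need some j in [1,2] with ◇[<=1] req, and (¬ack → ¬grant) at every k in [1,j-1].
  j=1: ◇[<=1] req — fails (none in [1,2]).
  j=2: ◇[<=1] req — fails (none in [2,3]).
No j in the window works → until fails.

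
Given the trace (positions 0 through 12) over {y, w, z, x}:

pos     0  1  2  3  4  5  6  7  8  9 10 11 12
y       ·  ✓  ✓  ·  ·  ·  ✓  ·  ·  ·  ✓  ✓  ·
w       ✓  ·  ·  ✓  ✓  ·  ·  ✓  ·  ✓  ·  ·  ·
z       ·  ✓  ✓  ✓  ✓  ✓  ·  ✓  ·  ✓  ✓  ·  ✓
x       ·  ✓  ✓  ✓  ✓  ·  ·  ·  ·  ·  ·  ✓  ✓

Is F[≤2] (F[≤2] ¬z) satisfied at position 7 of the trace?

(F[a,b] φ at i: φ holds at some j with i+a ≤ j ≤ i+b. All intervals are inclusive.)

Holds

Check F[≤2] ¬z at each j in [7,9]:
  j=7: holds (witness at 8)
  j=8: holds (witness at 8)
  j=9: holds (witness at 11)
Found at j=7 → formula holds.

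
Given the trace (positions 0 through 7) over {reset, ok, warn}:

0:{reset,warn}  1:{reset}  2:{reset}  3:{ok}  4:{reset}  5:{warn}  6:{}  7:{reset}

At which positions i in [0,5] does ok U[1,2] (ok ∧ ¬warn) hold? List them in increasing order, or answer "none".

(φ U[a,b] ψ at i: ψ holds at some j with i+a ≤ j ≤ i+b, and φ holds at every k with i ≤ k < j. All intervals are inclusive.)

none

Evaluate at each i in [0,5]:
  i=0: ✗ (no rhs in [1,2])
  i=1: ✗ (lhs fails at k=1 before rhs at j=3)
  i=2: ✗ (lhs fails at k=2 before rhs at j=3)
  i=3: ✗ (no rhs in [4,5])
  i=4: ✗ (no rhs in [5,6])
  i=5: ✗ (no rhs in [6,7])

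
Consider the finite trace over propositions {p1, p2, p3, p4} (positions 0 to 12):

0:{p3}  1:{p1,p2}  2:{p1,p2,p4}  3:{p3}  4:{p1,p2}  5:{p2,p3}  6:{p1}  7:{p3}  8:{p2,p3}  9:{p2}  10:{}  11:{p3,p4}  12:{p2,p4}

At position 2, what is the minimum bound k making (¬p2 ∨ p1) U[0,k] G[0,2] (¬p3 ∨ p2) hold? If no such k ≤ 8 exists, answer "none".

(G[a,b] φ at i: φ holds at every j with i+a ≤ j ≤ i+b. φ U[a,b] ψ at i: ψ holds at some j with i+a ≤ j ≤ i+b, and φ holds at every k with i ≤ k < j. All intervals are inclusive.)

2

Need earliest j ≥ 2 with G[0,2] (¬p3 ∨ p2), and (¬p2 ∨ p1) at every k in [2,j-1].
  j=2: rhs fails.
  j=3: rhs fails.
  j=4: rhs holds; lhs holds on [2,3]. k = 2.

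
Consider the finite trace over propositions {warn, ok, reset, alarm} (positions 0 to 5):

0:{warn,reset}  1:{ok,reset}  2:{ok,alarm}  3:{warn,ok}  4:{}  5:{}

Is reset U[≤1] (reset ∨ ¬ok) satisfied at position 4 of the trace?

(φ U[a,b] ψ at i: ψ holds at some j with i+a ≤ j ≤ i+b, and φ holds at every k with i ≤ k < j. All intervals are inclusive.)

True

Need some j in [4,5] with (reset ∨ ¬ok), and reset at every k in [4,j-1].
  j=4: (reset ∨ ¬ok) holds; no prefix to check → satisfied.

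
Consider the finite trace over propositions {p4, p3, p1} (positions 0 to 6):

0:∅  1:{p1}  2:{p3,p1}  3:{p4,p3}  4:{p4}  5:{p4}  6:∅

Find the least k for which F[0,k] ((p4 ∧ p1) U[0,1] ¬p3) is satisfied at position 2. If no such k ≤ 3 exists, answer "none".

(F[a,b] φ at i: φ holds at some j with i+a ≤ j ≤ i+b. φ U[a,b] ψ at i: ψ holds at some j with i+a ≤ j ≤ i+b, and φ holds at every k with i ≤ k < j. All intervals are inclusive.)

Scan j = 2,3,… for ((p4 ∧ p1) U[0,1] ¬p3):
  j=2: fails
  j=3: fails
  j=4: holds
First hit at j=4, so smallest k = 4-2 = 2.

2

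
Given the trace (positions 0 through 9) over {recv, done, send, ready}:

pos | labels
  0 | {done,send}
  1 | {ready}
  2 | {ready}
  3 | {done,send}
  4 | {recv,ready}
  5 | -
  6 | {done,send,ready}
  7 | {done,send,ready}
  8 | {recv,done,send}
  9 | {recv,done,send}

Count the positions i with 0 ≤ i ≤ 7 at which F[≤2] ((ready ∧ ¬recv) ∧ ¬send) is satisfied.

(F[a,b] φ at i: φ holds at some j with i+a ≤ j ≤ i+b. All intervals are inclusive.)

3

Evaluate at each i in [0,7]:
  i=0: ✓ (witness j=1)
  i=1: ✓ (witness j=1)
  i=2: ✓ (witness j=2)
  i=3: ✗ (none in [3,5])
  i=4: ✗ (none in [4,6])
  i=5: ✗ (none in [5,7])
  i=6: ✗ (none in [6,8])
  i=7: ✗ (none in [7,9])
Positions where it holds: {0, 1, 2} → 3.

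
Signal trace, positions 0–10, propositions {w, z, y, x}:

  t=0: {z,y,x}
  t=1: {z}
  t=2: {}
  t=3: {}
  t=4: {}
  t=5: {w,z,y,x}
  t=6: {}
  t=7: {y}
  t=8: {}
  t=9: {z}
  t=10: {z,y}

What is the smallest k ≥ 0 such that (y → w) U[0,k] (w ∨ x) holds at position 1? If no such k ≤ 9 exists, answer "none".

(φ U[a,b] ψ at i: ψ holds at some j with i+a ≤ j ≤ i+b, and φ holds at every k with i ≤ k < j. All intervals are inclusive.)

Need earliest j ≥ 1 with (w ∨ x), and (y → w) at every k in [1,j-1].
  j=1: rhs fails.
  j=2: rhs fails.
  j=3: rhs fails.
  j=4: rhs fails.
  j=5: rhs holds; lhs holds on [1,4]. k = 4.

4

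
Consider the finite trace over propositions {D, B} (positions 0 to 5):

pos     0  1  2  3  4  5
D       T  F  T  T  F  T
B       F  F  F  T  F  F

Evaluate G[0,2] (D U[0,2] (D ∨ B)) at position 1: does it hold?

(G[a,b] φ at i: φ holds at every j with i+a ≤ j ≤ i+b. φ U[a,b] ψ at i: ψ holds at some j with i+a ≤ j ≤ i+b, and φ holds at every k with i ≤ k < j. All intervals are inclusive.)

No

Check (D U[0,2] (D ∨ B)) at every j in [1,3]:
  j=1: fails
  j=2: holds
  j=3: holds
Fails at j=1 → formula fails.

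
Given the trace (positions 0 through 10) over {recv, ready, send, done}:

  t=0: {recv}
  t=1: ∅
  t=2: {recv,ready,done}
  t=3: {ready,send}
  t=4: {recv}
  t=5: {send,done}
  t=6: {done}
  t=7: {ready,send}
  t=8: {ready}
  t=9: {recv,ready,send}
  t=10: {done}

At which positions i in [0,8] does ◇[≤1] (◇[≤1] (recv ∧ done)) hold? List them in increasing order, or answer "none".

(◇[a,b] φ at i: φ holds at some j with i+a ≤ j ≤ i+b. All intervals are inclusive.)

0, 1, 2

Evaluate at each i in [0,8]:
  i=0: ✓ (witness j=1)
  i=1: ✓ (witness j=1)
  i=2: ✓ (witness j=2)
  i=3: ✗ (none in [3,4])
  i=4: ✗ (none in [4,5])
  i=5: ✗ (none in [5,6])
  i=6: ✗ (none in [6,7])
  i=7: ✗ (none in [7,8])
  i=8: ✗ (none in [8,9])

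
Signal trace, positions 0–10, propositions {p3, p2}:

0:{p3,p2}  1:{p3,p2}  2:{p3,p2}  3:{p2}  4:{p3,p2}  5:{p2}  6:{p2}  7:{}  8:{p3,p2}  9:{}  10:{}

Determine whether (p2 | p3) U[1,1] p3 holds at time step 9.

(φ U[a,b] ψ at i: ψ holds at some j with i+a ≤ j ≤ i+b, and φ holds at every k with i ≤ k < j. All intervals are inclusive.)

False

Need some j in [10,10] with p3, and (p2 | p3) at every k in [9,j-1].
  j=10: p3 false.
No j in the window works → until fails.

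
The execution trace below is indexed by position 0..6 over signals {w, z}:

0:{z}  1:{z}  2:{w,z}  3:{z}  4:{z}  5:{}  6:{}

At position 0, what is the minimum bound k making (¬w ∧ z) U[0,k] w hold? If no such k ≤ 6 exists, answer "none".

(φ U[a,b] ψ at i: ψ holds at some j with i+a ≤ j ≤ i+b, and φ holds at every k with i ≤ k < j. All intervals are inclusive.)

2

Need earliest j ≥ 0 with w, and (¬w ∧ z) at every k in [0,j-1].
  j=0: rhs fails.
  j=1: rhs fails.
  j=2: rhs holds; lhs holds on [0,1]. k = 2.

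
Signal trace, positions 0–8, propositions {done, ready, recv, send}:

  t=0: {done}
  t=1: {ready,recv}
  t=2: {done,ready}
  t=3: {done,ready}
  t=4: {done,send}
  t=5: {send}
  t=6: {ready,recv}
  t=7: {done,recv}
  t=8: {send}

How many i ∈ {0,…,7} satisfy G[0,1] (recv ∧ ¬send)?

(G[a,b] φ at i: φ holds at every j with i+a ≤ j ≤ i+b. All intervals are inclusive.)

1

Evaluate at each i in [0,7]:
  i=0: ✗ (fails at j=0)
  i=1: ✗ (fails at j=2)
  i=2: ✗ (fails at j=2)
  i=3: ✗ (fails at j=3)
  i=4: ✗ (fails at j=4)
  i=5: ✗ (fails at j=5)
  i=6: ✓ (all of [6,7])
  i=7: ✗ (fails at j=8)
Positions where it holds: {6} → 1.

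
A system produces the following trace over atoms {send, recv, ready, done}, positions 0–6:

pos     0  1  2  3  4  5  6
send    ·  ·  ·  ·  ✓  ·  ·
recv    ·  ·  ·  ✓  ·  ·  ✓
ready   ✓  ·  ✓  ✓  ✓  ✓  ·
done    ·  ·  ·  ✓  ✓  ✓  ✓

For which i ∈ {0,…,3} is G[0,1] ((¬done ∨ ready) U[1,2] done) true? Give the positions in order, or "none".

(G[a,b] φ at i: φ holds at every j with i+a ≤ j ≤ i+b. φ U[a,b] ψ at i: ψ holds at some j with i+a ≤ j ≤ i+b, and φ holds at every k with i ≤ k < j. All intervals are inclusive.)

1, 2, 3

Evaluate at each i in [0,3]:
  i=0: ✗ (fails at j=0)
  i=1: ✓ (all of [1,2])
  i=2: ✓ (all of [2,3])
  i=3: ✓ (all of [3,4])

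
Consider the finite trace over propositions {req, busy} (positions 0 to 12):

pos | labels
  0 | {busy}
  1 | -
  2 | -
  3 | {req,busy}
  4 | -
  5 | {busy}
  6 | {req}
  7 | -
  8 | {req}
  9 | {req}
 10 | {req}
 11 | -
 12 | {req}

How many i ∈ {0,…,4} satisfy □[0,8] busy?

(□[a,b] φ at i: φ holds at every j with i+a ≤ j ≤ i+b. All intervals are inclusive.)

Evaluate at each i in [0,4]:
  i=0: ✗ (fails at j=1)
  i=1: ✗ (fails at j=1)
  i=2: ✗ (fails at j=2)
  i=3: ✗ (fails at j=4)
  i=4: ✗ (fails at j=4)
Positions where it holds: {} → 0.

0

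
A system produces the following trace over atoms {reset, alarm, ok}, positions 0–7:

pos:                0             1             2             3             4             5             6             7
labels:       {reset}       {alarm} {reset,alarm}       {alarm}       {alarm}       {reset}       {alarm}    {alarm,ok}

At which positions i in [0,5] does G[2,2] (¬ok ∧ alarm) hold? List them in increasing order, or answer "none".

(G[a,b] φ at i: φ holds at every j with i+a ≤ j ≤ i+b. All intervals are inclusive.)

Evaluate at each i in [0,5]:
  i=0: ✓ (all of [2,2])
  i=1: ✓ (all of [3,3])
  i=2: ✓ (all of [4,4])
  i=3: ✗ (fails at j=5)
  i=4: ✓ (all of [6,6])
  i=5: ✗ (fails at j=7)

0, 1, 2, 4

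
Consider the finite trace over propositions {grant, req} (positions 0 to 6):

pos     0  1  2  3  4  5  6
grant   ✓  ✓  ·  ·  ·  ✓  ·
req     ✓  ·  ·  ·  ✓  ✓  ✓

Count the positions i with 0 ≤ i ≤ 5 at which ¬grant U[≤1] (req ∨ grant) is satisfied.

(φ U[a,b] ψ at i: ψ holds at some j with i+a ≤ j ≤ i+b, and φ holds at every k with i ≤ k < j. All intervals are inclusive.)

Evaluate at each i in [0,5]:
  i=0: ✓ (rhs at j=0)
  i=1: ✓ (rhs at j=1)
  i=2: ✗ (no rhs in [2,3])
  i=3: ✓ (rhs at j=4; lhs holds on [3,3])
  i=4: ✓ (rhs at j=4)
  i=5: ✓ (rhs at j=5)
Positions where it holds: {0, 1, 3, 4, 5} → 5.

5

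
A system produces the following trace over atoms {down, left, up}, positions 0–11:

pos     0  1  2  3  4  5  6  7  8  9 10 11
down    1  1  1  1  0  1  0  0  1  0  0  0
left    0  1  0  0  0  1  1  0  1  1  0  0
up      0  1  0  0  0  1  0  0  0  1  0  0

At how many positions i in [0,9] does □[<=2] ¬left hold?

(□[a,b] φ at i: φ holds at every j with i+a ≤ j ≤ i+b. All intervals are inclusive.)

1

Evaluate at each i in [0,9]:
  i=0: ✗ (fails at j=1)
  i=1: ✗ (fails at j=1)
  i=2: ✓ (all of [2,4])
  i=3: ✗ (fails at j=5)
  i=4: ✗ (fails at j=5)
  i=5: ✗ (fails at j=5)
  i=6: ✗ (fails at j=6)
  i=7: ✗ (fails at j=8)
  i=8: ✗ (fails at j=8)
  i=9: ✗ (fails at j=9)
Positions where it holds: {2} → 1.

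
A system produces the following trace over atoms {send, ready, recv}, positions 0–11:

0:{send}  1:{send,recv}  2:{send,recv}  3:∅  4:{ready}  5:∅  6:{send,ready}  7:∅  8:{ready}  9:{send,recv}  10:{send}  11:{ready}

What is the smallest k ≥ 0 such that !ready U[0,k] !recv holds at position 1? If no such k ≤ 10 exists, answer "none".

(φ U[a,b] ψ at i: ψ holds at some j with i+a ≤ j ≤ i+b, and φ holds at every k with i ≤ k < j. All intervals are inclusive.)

2

Need earliest j ≥ 1 with !recv, and !ready at every k in [1,j-1].
  j=1: rhs fails.
  j=2: rhs fails.
  j=3: rhs holds; lhs holds on [1,2]. k = 2.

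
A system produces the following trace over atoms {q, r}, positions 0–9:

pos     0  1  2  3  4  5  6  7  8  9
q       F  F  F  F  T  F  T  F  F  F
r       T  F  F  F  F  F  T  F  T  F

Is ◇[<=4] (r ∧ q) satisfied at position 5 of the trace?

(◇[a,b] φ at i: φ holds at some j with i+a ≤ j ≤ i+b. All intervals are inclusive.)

True

Check (r ∧ q) at each j in [5,9]:
  j=5: false
  j=6: true
  j=7: false
  j=8: false
  j=9: false
Found at j=6 → formula holds.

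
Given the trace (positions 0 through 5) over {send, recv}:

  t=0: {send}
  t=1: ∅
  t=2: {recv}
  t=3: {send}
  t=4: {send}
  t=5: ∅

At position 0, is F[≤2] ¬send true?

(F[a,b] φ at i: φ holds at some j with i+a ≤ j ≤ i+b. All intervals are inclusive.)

Check ¬send at each j in [0,2]:
  j=0: false
  j=1: true
  j=2: true
Found at j=1 → formula holds.

True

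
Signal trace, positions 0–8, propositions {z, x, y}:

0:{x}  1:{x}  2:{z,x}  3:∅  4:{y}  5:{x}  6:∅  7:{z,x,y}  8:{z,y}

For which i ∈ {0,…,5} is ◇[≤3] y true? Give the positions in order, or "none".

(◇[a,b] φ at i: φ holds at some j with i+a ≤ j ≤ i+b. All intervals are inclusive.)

Evaluate at each i in [0,5]:
  i=0: ✗ (none in [0,3])
  i=1: ✓ (witness j=4)
  i=2: ✓ (witness j=4)
  i=3: ✓ (witness j=4)
  i=4: ✓ (witness j=4)
  i=5: ✓ (witness j=7)

1, 2, 3, 4, 5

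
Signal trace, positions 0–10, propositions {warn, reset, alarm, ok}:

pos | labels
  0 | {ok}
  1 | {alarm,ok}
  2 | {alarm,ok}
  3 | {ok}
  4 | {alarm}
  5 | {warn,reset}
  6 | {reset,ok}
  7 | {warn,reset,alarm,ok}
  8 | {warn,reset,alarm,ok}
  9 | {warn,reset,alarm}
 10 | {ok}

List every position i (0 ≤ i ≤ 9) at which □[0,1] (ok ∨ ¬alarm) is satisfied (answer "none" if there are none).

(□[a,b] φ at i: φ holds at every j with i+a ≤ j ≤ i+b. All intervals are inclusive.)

0, 1, 2, 5, 6, 7

Evaluate at each i in [0,9]:
  i=0: ✓ (all of [0,1])
  i=1: ✓ (all of [1,2])
  i=2: ✓ (all of [2,3])
  i=3: ✗ (fails at j=4)
  i=4: ✗ (fails at j=4)
  i=5: ✓ (all of [5,6])
  i=6: ✓ (all of [6,7])
  i=7: ✓ (all of [7,8])
  i=8: ✗ (fails at j=9)
  i=9: ✗ (fails at j=9)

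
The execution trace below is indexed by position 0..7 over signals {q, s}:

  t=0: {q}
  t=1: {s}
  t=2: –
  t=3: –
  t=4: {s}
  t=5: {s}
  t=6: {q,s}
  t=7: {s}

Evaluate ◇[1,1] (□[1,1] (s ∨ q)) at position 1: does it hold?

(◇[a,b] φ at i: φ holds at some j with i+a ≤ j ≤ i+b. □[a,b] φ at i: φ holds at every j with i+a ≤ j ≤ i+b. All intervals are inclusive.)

Check □[1,1] (s ∨ q) at each j in [2,2]:
  j=2: fails at 3
No position in the window satisfies it → formula fails.

No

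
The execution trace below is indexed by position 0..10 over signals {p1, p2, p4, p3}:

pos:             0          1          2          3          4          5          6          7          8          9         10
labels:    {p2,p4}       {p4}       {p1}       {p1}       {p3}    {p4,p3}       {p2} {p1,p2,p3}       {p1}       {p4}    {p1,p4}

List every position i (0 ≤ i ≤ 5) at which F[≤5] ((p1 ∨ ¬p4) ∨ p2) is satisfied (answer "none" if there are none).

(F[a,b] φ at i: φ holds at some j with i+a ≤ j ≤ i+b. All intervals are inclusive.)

0, 1, 2, 3, 4, 5

Evaluate at each i in [0,5]:
  i=0: ✓ (witness j=0)
  i=1: ✓ (witness j=2)
  i=2: ✓ (witness j=2)
  i=3: ✓ (witness j=3)
  i=4: ✓ (witness j=4)
  i=5: ✓ (witness j=6)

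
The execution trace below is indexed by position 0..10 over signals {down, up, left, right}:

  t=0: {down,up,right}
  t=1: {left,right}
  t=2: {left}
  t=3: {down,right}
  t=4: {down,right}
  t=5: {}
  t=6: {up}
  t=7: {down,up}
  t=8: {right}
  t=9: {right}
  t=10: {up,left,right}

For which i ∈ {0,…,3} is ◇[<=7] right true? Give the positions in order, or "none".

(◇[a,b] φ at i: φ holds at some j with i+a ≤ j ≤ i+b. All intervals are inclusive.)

Evaluate at each i in [0,3]:
  i=0: ✓ (witness j=0)
  i=1: ✓ (witness j=1)
  i=2: ✓ (witness j=3)
  i=3: ✓ (witness j=3)

0, 1, 2, 3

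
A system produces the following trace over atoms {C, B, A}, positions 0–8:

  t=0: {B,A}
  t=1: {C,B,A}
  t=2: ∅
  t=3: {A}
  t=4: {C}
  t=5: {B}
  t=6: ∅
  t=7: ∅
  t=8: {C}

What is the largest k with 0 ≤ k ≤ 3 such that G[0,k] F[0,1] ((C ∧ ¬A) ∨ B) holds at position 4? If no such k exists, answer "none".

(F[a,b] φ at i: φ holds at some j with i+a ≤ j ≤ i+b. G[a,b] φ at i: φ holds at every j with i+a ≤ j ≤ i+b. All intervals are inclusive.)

1

F[0,1] ((C ∧ ¬A) ∨ B) must hold from j=4 onward; find where it first fails.
  j=4: holds
  j=5: holds
  j=6: fails
Holds on [4,5], so largest k = 1.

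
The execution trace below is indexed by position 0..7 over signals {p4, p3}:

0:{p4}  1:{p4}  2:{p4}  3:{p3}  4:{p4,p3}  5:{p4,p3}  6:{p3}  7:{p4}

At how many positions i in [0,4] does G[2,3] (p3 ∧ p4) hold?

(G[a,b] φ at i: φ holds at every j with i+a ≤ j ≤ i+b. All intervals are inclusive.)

Evaluate at each i in [0,4]:
  i=0: ✗ (fails at j=2)
  i=1: ✗ (fails at j=3)
  i=2: ✓ (all of [4,5])
  i=3: ✗ (fails at j=6)
  i=4: ✗ (fails at j=6)
Positions where it holds: {2} → 1.

1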